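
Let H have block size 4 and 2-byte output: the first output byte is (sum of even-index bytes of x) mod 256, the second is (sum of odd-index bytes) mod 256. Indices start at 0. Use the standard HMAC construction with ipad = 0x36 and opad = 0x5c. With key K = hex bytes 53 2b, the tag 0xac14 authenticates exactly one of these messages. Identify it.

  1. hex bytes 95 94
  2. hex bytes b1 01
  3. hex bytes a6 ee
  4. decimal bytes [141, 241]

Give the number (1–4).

3

Key hex bytes 53 2b is 2 bytes ≤ B = 4; zero-pad to 4 bytes: K' = 53 2b 00 00.
K' ⊕ ipad = 65 1d 36 36; K' ⊕ opad = 0f 77 5c 5c.
m1: inner = H(65 1d 36 36 95 94) = 30 e7; tag = H(0f 77 5c 5c 30 e7) = 9bba
m2: inner = H(65 1d 36 36 b1 01) = 4c 54; tag = H(0f 77 5c 5c 4c 54) = b727
m3: inner = H(65 1d 36 36 a6 ee) = 41 41; tag = H(0f 77 5c 5c 41 41) = ac14 ← matches
m4: inner = H(65 1d 36 36 8d f1) = 28 44; tag = H(0f 77 5c 5c 28 44) = 9317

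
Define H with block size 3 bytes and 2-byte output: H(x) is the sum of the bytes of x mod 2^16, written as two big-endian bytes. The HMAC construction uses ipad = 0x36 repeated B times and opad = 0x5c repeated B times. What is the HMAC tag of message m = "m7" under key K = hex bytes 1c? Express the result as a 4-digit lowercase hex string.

0133

Key hex bytes 1c is 1 byte ≤ B = 3; zero-pad to 3 bytes: K' = 1c 00 00.
K' ⊕ ipad = 2a 36 36.  K' ⊕ opad = 40 5c 5c.
Inner input = (K'⊕ipad) ∥ m = 2a 36 36 ∥ 6d 37.
Inner hash: sum = 42+54+54+109+55 = 314 → 01 3a.
Outer input = (K'⊕opad) ∥ inner = 40 5c 5c ∥ 01 3a.
Outer hash (tag): sum = 64+92+92+1+58 = 307 → 01 33.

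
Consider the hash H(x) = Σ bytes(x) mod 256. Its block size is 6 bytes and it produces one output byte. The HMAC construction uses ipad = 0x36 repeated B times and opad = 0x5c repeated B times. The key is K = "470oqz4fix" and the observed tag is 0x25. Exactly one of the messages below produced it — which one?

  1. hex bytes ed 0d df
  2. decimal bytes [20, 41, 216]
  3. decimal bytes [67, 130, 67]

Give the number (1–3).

Key "470oqz4fix" = 34 37 30 6f 71 7a 34 66 69 78 is 10 bytes > B = 6, so hash it first: H(key) = 70, then zero-pad to 6 bytes: K' = 70 00 00 00 00 00.
K' ⊕ ipad = 46 36 36 36 36 36; K' ⊕ opad = 2c 5c 5c 5c 5c 5c.
m1: inner = H(46 36 36 36 36 36 ed 0d df) = 2d; tag = H(2c 5c 5c 5c 5c 5c 2d) = 25 ← matches
m2: inner = H(46 36 36 36 36 36 14 29 d8) = 69; tag = H(2c 5c 5c 5c 5c 5c 69) = 61
m3: inner = H(46 36 36 36 36 36 43 82 43) = 5c; tag = H(2c 5c 5c 5c 5c 5c 5c) = 54

1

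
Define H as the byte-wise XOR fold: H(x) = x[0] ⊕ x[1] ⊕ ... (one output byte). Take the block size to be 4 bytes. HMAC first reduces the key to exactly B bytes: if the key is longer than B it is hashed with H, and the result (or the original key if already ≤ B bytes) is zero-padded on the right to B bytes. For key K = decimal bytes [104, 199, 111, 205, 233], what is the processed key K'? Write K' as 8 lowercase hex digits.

|K| = 5 > B = 4, so first hash the key.
H(K): XOR 68⊕c7⊕6f⊕cd⊕e9 = e4.
Zero-pad H(K) = e4 to 4 bytes: K' = e4 00 00 00.

e4000000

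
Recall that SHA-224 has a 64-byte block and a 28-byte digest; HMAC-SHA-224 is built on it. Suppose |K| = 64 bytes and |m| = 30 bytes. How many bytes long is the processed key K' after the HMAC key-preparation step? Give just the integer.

64

Key is 64 ≤ 64 bytes, zero-padded: |K'| = 64.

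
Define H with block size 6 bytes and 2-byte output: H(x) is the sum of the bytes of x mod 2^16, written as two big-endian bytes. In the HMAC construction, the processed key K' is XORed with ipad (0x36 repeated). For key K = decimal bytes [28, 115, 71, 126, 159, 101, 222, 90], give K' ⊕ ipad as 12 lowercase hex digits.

35a636363636

Key decimal bytes [28, 115, 71, 126, 159, 101, 222, 90] = 1c 73 47 7e 9f 65 de 5a is 8 bytes > B = 6, so hash it first: H(key) = 03 90, then zero-pad to 6 bytes: K' = 03 90 00 00 00 00.
XOR each byte with 0x36: 03⊕36=35, 90⊕36=a6, 00⊕36=36, 00⊕36=36, 00⊕36=36, 00⊕36=36.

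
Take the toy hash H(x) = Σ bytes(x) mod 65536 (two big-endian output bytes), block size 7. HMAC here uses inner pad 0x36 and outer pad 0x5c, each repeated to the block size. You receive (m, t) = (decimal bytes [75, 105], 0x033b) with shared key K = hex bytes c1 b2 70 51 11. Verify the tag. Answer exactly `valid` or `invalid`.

valid

Key hex bytes c1 b2 70 51 11 is 5 bytes ≤ B = 7; zero-pad to 7 bytes: K' = c1 b2 70 51 11 00 00.
K' ⊕ ipad = f7 84 46 67 27 36 36; K' ⊕ opad = 9d ee 2c 0d 4d 5c 5c.
Inner hash: sum = 247+132+70+103+39+54+54+75+105 = 879 → 03 6f.
Outer hash (recomputed tag): sum = 157+238+44+13+77+92+92+3+111 = 827 → 03 3b.
Recomputed tag = 033b; claimed = 033b → match.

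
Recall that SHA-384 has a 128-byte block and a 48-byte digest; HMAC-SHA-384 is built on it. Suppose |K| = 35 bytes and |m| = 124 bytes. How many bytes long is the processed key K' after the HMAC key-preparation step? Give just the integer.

Key is 35 ≤ 128 bytes, zero-padded: |K'| = 128.

128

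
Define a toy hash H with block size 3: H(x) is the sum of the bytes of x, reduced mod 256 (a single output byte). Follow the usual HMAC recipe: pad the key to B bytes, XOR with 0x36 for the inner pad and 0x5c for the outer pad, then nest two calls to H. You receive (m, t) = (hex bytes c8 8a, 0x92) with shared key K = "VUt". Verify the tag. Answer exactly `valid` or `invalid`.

Key "VUt" = 56 55 74 is exactly B = 3 bytes: K' = 56 55 74.
K' ⊕ ipad = 60 63 42; K' ⊕ opad = 0a 09 28.
Inner hash: sum = 96+99+66+200+138 = 599; mod 256 = 87 → 57.
Outer hash (recomputed tag): sum = 10+9+40+87 = 146 → 92.
Recomputed tag = 92; claimed = 92 → match.

valid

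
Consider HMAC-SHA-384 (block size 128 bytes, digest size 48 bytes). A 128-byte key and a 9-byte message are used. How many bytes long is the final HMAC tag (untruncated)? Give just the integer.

The tag is one SHA-384 digest: 48 bytes.

48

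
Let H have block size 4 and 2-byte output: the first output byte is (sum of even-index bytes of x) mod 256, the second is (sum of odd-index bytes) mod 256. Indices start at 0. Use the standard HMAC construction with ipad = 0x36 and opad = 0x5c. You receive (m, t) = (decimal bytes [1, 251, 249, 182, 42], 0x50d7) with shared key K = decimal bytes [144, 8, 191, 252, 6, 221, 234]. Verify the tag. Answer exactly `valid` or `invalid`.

Key decimal bytes [144, 8, 191, 252, 6, 221, 234] = 90 08 bf fc 06 dd ea is 7 bytes > B = 4, so hash it first: H(key) = 3f e1, then zero-pad to 4 bytes: K' = 3f e1 00 00.
K' ⊕ ipad = 09 d7 36 36; K' ⊕ opad = 63 bd 5c 5c.
Inner hash: even-index sum = 355 mod 256 = 99; odd-index sum = 702 mod 256 = 190 → 63 be.
Outer hash (recomputed tag): even-index sum = 290 mod 256 = 34; odd-index sum = 471 mod 256 = 215 → 22 d7.
Recomputed tag = 22d7; claimed = 50d7 → mismatch.

invalid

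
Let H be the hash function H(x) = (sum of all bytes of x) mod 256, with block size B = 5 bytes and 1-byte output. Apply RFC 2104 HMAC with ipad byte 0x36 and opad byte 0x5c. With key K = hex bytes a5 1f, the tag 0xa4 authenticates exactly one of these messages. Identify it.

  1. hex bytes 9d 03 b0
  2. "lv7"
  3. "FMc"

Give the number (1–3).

Key hex bytes a5 1f is 2 bytes ≤ B = 5; zero-pad to 5 bytes: K' = a5 1f 00 00 00.
K' ⊕ ipad = 93 29 36 36 36; K' ⊕ opad = f9 43 5c 5c 5c.
m1: inner = H(93 29 36 36 36 9d 03 b0) = ae; tag = H(f9 43 5c 5c 5c ae) = fe
m2: inner = H(93 29 36 36 36 6c 76 37) = 77; tag = H(f9 43 5c 5c 5c 77) = c7
m3: inner = H(93 29 36 36 36 46 4d 63) = 54; tag = H(f9 43 5c 5c 5c 54) = a4 ← matches

3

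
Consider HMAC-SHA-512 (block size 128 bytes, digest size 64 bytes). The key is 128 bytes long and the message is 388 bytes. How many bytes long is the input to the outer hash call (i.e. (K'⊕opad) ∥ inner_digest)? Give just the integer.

Key is 128 ≤ 128 bytes, zero-padded: |K'| = 128.
Outer input = (K'⊕opad) ∥ H(inner) → 128 + 64 = 192 bytes.

192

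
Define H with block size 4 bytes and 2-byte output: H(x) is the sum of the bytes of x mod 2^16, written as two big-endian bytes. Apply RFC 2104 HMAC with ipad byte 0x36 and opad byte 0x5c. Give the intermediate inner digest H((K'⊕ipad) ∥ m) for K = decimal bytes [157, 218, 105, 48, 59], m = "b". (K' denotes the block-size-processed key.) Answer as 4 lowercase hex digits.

017f

Key decimal bytes [157, 218, 105, 48, 59] = 9d da 69 30 3b is 5 bytes > B = 4, so hash it first: H(key) = 02 4b, then zero-pad to 4 bytes: K' = 02 4b 00 00.
K' ⊕ ipad = 34 7d 36 36.
Inner input = 34 7d 36 36 ∥ 62.
Inner hash: sum = 52+125+54+54+98 = 383 → 01 7f.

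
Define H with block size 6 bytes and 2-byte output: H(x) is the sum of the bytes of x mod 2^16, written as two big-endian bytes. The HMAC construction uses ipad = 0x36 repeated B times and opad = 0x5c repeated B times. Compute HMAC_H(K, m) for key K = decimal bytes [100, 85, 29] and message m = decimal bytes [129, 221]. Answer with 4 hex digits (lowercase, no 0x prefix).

0278

Key decimal bytes [100, 85, 29] = 64 55 1d is 3 bytes ≤ B = 6; zero-pad to 6 bytes: K' = 64 55 1d 00 00 00.
K' ⊕ ipad = 52 63 2b 36 36 36.  K' ⊕ opad = 38 09 41 5c 5c 5c.
Inner input = (K'⊕ipad) ∥ m = 52 63 2b 36 36 36 ∥ 81 dd.
Inner hash: sum = 82+99+43+54+54+54+129+221 = 736 → 02 e0.
Outer input = (K'⊕opad) ∥ inner = 38 09 41 5c 5c 5c ∥ 02 e0.
Outer hash (tag): sum = 56+9+65+92+92+92+2+224 = 632 → 02 78.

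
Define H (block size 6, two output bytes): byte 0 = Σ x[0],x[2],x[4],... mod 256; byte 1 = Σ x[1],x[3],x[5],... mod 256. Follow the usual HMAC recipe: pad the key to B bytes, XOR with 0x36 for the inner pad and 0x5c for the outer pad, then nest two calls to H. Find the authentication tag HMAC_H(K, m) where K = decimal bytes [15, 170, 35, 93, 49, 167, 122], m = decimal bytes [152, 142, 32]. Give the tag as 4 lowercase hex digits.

Key decimal bytes [15, 170, 35, 93, 49, 167, 122] = 0f aa 23 5d 31 a7 7a is 7 bytes > B = 6, so hash it first: H(key) = dd ae, then zero-pad to 6 bytes: K' = dd ae 00 00 00 00.
K' ⊕ ipad = eb 98 36 36 36 36.  K' ⊕ opad = 81 f2 5c 5c 5c 5c.
Inner input = (K'⊕ipad) ∥ m = eb 98 36 36 36 36 ∥ 98 8e 20.
Inner hash: even-index sum = 527 mod 256 = 15; odd-index sum = 402 mod 256 = 146 → 0f 92.
Outer input = (K'⊕opad) ∥ inner = 81 f2 5c 5c 5c 5c ∥ 0f 92.
Outer hash (tag): even-index sum = 328 mod 256 = 72; odd-index sum = 572 mod 256 = 60 → 48 3c.

483c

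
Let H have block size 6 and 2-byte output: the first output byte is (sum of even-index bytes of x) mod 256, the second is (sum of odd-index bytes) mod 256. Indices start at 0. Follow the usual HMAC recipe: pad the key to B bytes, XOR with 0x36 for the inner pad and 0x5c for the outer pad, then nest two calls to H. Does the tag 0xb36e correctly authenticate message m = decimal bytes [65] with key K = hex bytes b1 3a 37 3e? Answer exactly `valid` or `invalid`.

Key hex bytes b1 3a 37 3e is 4 bytes ≤ B = 6; zero-pad to 6 bytes: K' = b1 3a 37 3e 00 00.
K' ⊕ ipad = 87 0c 01 08 36 36; K' ⊕ opad = ed 66 6b 62 5c 5c.
Inner hash: even-index sum = 255 mod 256 = 255; odd-index sum = 74 mod 256 = 74 → ff 4a.
Outer hash (recomputed tag): even-index sum = 691 mod 256 = 179; odd-index sum = 366 mod 256 = 110 → b3 6e.
Recomputed tag = b36e; claimed = b36e → match.

valid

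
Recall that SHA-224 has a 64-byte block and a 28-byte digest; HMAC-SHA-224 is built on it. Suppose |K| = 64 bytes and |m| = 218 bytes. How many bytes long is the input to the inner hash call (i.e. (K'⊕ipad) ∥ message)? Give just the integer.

282

Key is 64 ≤ 64 bytes, zero-padded: |K'| = 64.
Inner input = (K'⊕ipad) ∥ m → 64 + 218 = 282 bytes.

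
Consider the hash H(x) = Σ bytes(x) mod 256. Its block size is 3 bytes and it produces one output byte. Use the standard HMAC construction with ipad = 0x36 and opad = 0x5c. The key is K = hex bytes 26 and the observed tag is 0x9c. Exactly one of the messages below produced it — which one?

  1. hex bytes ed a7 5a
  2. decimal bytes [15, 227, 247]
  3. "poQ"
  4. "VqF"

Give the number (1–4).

Key hex bytes 26 is 1 byte ≤ B = 3; zero-pad to 3 bytes: K' = 26 00 00.
K' ⊕ ipad = 10 36 36; K' ⊕ opad = 7a 5c 5c.
m1: inner = H(10 36 36 ed a7 5a) = 6a; tag = H(7a 5c 5c 6a) = 9c ← matches
m2: inner = H(10 36 36 0f e3 f7) = 65; tag = H(7a 5c 5c 65) = 97
m3: inner = H(10 36 36 70 6f 51) = ac; tag = H(7a 5c 5c ac) = de
m4: inner = H(10 36 36 56 71 46) = 89; tag = H(7a 5c 5c 89) = bb

1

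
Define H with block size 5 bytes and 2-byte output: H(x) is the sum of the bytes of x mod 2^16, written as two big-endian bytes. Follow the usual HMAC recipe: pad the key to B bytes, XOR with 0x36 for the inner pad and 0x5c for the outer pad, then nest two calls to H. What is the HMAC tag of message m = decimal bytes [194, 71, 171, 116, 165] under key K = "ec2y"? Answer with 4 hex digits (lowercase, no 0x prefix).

0268

Key "ec2y" = 65 63 32 79 is 4 bytes ≤ B = 5; zero-pad to 5 bytes: K' = 65 63 32 79 00.
K' ⊕ ipad = 53 55 04 4f 36.  K' ⊕ opad = 39 3f 6e 25 5c.
Inner input = (K'⊕ipad) ∥ m = 53 55 04 4f 36 ∥ c2 47 ab 74 a5.
Inner hash: sum = 83+85+4+79+54+194+71+171+116+165 = 1022 → 03 fe.
Outer input = (K'⊕opad) ∥ inner = 39 3f 6e 25 5c ∥ 03 fe.
Outer hash (tag): sum = 57+63+110+37+92+3+254 = 616 → 02 68.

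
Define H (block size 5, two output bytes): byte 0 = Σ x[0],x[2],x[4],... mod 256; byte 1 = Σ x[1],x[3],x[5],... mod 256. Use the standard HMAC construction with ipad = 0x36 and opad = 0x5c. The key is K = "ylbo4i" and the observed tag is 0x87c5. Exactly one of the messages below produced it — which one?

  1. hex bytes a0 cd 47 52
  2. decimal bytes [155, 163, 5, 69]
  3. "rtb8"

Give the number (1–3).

Key "ylbo4i" = 79 6c 62 6f 34 69 is 6 bytes > B = 5, so hash it first: H(key) = 0f 44, then zero-pad to 5 bytes: K' = 0f 44 00 00 00.
K' ⊕ ipad = 39 72 36 36 36; K' ⊕ opad = 53 18 5c 5c 5c.
m1: inner = H(39 72 36 36 36 a0 cd 47 52) = c4 8f; tag = H(53 18 5c 5c 5c c4 8f) = 9a38
m2: inner = H(39 72 36 36 36 9b a3 05 45) = 8d 48; tag = H(53 18 5c 5c 5c 8d 48) = 5301
m3: inner = H(39 72 36 36 36 72 74 62 38) = 51 7c; tag = H(53 18 5c 5c 5c 51 7c) = 87c5 ← matches

3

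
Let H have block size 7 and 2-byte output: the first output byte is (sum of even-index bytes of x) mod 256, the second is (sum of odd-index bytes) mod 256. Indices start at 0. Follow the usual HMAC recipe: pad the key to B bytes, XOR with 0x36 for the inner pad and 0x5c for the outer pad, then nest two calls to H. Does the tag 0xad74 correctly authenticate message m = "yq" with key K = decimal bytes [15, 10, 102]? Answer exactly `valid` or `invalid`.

Key decimal bytes [15, 10, 102] = 0f 0a 66 is 3 bytes ≤ B = 7; zero-pad to 7 bytes: K' = 0f 0a 66 00 00 00 00.
K' ⊕ ipad = 39 3c 50 36 36 36 36; K' ⊕ opad = 53 56 3a 5c 5c 5c 5c.
Inner hash: even-index sum = 358 mod 256 = 102; odd-index sum = 289 mod 256 = 33 → 66 21.
Outer hash (recomputed tag): even-index sum = 358 mod 256 = 102; odd-index sum = 372 mod 256 = 116 → 66 74.
Recomputed tag = 6674; claimed = ad74 → mismatch.

invalid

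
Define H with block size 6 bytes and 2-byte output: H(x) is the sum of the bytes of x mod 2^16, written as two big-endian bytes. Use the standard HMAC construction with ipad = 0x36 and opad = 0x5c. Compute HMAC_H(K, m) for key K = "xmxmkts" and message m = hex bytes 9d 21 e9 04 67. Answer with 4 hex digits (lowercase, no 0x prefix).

025b

Key "xmxmkts" = 78 6d 78 6d 6b 74 73 is 7 bytes > B = 6, so hash it first: H(key) = 03 1c, then zero-pad to 6 bytes: K' = 03 1c 00 00 00 00.
K' ⊕ ipad = 35 2a 36 36 36 36.  K' ⊕ opad = 5f 40 5c 5c 5c 5c.
Inner input = (K'⊕ipad) ∥ m = 35 2a 36 36 36 36 ∥ 9d 21 e9 04 67.
Inner hash: sum = 53+42+54+54+54+54+157+33+233+4+103 = 841 → 03 49.
Outer input = (K'⊕opad) ∥ inner = 5f 40 5c 5c 5c 5c ∥ 03 49.
Outer hash (tag): sum = 95+64+92+92+92+92+3+73 = 603 → 02 5b.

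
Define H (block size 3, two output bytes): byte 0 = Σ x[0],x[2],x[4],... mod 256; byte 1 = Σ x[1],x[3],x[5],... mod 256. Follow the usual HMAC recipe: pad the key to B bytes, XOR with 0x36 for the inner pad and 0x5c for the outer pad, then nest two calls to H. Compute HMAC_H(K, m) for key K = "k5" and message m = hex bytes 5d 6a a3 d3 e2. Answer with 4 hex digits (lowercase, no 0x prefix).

7839

Key "k5" = 6b 35 is 2 bytes ≤ B = 3; zero-pad to 3 bytes: K' = 6b 35 00.
K' ⊕ ipad = 5d 03 36.  K' ⊕ opad = 37 69 5c.
Inner input = (K'⊕ipad) ∥ m = 5d 03 36 ∥ 5d 6a a3 d3 e2.
Inner hash: even-index sum = 464 mod 256 = 208; odd-index sum = 485 mod 256 = 229 → d0 e5.
Outer input = (K'⊕opad) ∥ inner = 37 69 5c ∥ d0 e5.
Outer hash (tag): even-index sum = 376 mod 256 = 120; odd-index sum = 313 mod 256 = 57 → 78 39.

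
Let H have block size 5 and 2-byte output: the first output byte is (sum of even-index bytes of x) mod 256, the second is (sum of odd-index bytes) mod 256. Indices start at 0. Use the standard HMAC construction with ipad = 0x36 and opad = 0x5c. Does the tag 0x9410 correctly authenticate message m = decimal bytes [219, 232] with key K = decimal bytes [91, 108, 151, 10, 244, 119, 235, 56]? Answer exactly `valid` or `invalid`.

invalid

Key decimal bytes [91, 108, 151, 10, 244, 119, 235, 56] = 5b 6c 97 0a f4 77 eb 38 is 8 bytes > B = 5, so hash it first: H(key) = d1 25, then zero-pad to 5 bytes: K' = d1 25 00 00 00.
K' ⊕ ipad = e7 13 36 36 36; K' ⊕ opad = 8d 79 5c 5c 5c.
Inner hash: even-index sum = 571 mod 256 = 59; odd-index sum = 292 mod 256 = 36 → 3b 24.
Outer hash (recomputed tag): even-index sum = 361 mod 256 = 105; odd-index sum = 272 mod 256 = 16 → 69 10.
Recomputed tag = 6910; claimed = 9410 → mismatch.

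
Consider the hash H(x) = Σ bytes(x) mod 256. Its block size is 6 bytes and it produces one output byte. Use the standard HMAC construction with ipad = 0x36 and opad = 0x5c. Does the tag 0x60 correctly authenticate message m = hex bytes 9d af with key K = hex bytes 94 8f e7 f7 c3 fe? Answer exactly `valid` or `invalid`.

Key hex bytes 94 8f e7 f7 c3 fe is exactly B = 6 bytes: K' = 94 8f e7 f7 c3 fe.
K' ⊕ ipad = a2 b9 d1 c1 f5 c8; K' ⊕ opad = c8 d3 bb ab 9f a2.
Inner hash: sum = 162+185+209+193+245+200+157+175 = 1526; mod 256 = 246 → f6.
Outer hash (recomputed tag): sum = 200+211+187+171+159+162+246 = 1336; mod 256 = 56 → 38.
Recomputed tag = 38; claimed = 60 → mismatch.

invalid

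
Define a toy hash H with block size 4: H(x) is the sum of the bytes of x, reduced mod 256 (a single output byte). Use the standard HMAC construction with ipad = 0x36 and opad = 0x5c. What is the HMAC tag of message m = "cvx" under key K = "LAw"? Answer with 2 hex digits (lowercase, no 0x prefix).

Key "LAw" = 4c 41 77 is 3 bytes ≤ B = 4; zero-pad to 4 bytes: K' = 4c 41 77 00.
K' ⊕ ipad = 7a 77 41 36.  K' ⊕ opad = 10 1d 2b 5c.
Inner input = (K'⊕ipad) ∥ m = 7a 77 41 36 ∥ 63 76 78.
Inner hash: sum = 122+119+65+54+99+118+120 = 697; mod 256 = 185 → b9.
Outer input = (K'⊕opad) ∥ inner = 10 1d 2b 5c ∥ b9.
Outer hash (tag): sum = 16+29+43+92+185 = 365; mod 256 = 109 → 6d.

6d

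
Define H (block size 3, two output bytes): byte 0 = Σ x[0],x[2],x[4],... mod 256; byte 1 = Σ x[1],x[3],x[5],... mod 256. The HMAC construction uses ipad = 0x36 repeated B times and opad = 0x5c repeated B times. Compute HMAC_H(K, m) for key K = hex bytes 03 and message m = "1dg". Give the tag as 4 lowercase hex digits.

892b

Key hex bytes 03 is 1 byte ≤ B = 3; zero-pad to 3 bytes: K' = 03 00 00.
K' ⊕ ipad = 35 36 36.  K' ⊕ opad = 5f 5c 5c.
Inner input = (K'⊕ipad) ∥ m = 35 36 36 ∥ 31 64 67.
Inner hash: even-index sum = 207 mod 256 = 207; odd-index sum = 206 mod 256 = 206 → cf ce.
Outer input = (K'⊕opad) ∥ inner = 5f 5c 5c ∥ cf ce.
Outer hash (tag): even-index sum = 393 mod 256 = 137; odd-index sum = 299 mod 256 = 43 → 89 2b.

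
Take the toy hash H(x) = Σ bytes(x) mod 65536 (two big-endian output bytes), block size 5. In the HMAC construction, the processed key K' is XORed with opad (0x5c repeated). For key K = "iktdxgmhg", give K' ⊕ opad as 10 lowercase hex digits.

5f9b5c5c5c

Key "iktdxgmhg" = 69 6b 74 64 78 67 6d 68 67 is 9 bytes > B = 5, so hash it first: H(key) = 03 c7, then zero-pad to 5 bytes: K' = 03 c7 00 00 00.
XOR each byte with 0x5c: 03⊕5c=5f, c7⊕5c=9b, 00⊕5c=5c, 00⊕5c=5c, 00⊕5c=5c.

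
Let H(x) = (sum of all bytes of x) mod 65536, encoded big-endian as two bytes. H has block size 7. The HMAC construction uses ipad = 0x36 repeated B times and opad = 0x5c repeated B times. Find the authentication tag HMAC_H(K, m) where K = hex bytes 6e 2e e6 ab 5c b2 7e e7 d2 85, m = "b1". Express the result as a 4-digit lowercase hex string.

Key hex bytes 6e 2e e6 ab 5c b2 7e e7 d2 85 is 10 bytes > B = 7, so hash it first: H(key) = 05 f7, then zero-pad to 7 bytes: K' = 05 f7 00 00 00 00 00.
K' ⊕ ipad = 33 c1 36 36 36 36 36.  K' ⊕ opad = 59 ab 5c 5c 5c 5c 5c.
Inner input = (K'⊕ipad) ∥ m = 33 c1 36 36 36 36 36 ∥ 62 31.
Inner hash: sum = 51+193+54+54+54+54+54+98+49 = 661 → 02 95.
Outer input = (K'⊕opad) ∥ inner = 59 ab 5c 5c 5c 5c 5c ∥ 02 95.
Outer hash (tag): sum = 89+171+92+92+92+92+92+2+149 = 871 → 03 67.

0367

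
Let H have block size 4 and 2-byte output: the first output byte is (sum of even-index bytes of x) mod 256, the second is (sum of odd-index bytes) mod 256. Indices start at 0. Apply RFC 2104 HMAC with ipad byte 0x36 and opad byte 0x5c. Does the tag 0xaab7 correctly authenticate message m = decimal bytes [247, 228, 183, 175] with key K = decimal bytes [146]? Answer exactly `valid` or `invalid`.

invalid

Key decimal bytes [146] = 92 is 1 byte ≤ B = 4; zero-pad to 4 bytes: K' = 92 00 00 00.
K' ⊕ ipad = a4 36 36 36; K' ⊕ opad = ce 5c 5c 5c.
Inner hash: even-index sum = 648 mod 256 = 136; odd-index sum = 511 mod 256 = 255 → 88 ff.
Outer hash (recomputed tag): even-index sum = 434 mod 256 = 178; odd-index sum = 439 mod 256 = 183 → b2 b7.
Recomputed tag = b2b7; claimed = aab7 → mismatch.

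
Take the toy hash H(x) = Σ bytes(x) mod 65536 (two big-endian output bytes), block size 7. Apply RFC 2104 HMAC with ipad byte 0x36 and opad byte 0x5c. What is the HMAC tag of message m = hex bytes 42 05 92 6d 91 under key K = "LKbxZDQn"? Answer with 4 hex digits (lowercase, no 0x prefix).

02d1

Key "LKbxZDQn" = 4c 4b 62 78 5a 44 51 6e is 8 bytes > B = 7, so hash it first: H(key) = 02 ce, then zero-pad to 7 bytes: K' = 02 ce 00 00 00 00 00.
K' ⊕ ipad = 34 f8 36 36 36 36 36.  K' ⊕ opad = 5e 92 5c 5c 5c 5c 5c.
Inner input = (K'⊕ipad) ∥ m = 34 f8 36 36 36 36 36 ∥ 42 05 92 6d 91.
Inner hash: sum = 52+248+54+54+54+54+54+66+5+146+109+145 = 1041 → 04 11.
Outer input = (K'⊕opad) ∥ inner = 5e 92 5c 5c 5c 5c 5c ∥ 04 11.
Outer hash (tag): sum = 94+146+92+92+92+92+92+4+17 = 721 → 02 d1.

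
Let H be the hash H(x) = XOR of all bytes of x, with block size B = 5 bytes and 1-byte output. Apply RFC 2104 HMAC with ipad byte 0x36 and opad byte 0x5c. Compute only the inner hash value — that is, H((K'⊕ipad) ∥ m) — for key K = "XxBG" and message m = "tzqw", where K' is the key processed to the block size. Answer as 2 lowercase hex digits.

1b

Key "XxBG" = 58 78 42 47 is 4 bytes ≤ B = 5; zero-pad to 5 bytes: K' = 58 78 42 47 00.
K' ⊕ ipad = 6e 4e 74 71 36.
Inner input = 6e 4e 74 71 36 ∥ 74 7a 71 77.
Inner hash: XOR 6e⊕4e⊕74⊕71⊕36⊕74⊕7a⊕71⊕77 = 1b.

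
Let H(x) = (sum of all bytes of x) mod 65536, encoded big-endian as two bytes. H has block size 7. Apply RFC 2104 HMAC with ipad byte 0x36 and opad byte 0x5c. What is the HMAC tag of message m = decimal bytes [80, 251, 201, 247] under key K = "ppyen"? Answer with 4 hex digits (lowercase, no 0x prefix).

02a1

Key "ppyen" = 70 70 79 65 6e is 5 bytes ≤ B = 7; zero-pad to 7 bytes: K' = 70 70 79 65 6e 00 00.
K' ⊕ ipad = 46 46 4f 53 58 36 36.  K' ⊕ opad = 2c 2c 25 39 32 5c 5c.
Inner input = (K'⊕ipad) ∥ m = 46 46 4f 53 58 36 36 ∥ 50 fb c9 f7.
Inner hash: sum = 70+70+79+83+88+54+54+80+251+201+247 = 1277 → 04 fd.
Outer input = (K'⊕opad) ∥ inner = 2c 2c 25 39 32 5c 5c ∥ 04 fd.
Outer hash (tag): sum = 44+44+37+57+50+92+92+4+253 = 673 → 02 a1.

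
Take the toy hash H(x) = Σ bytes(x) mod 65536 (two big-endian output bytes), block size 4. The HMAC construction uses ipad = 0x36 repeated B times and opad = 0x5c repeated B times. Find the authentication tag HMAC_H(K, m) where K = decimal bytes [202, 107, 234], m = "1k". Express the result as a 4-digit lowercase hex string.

Key decimal bytes [202, 107, 234] = ca 6b ea is 3 bytes ≤ B = 4; zero-pad to 4 bytes: K' = ca 6b ea 00.
K' ⊕ ipad = fc 5d dc 36.  K' ⊕ opad = 96 37 b6 5c.
Inner input = (K'⊕ipad) ∥ m = fc 5d dc 36 ∥ 31 6b.
Inner hash: sum = 252+93+220+54+49+107 = 775 → 03 07.
Outer input = (K'⊕opad) ∥ inner = 96 37 b6 5c ∥ 03 07.
Outer hash (tag): sum = 150+55+182+92+3+7 = 489 → 01 e9.

01e9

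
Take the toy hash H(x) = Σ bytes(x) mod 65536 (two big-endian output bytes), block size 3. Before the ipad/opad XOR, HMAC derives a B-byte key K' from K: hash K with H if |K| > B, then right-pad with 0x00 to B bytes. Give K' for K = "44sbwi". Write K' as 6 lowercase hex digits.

021d00

|K| = 6 > B = 3, so first hash the key.
H(K): sum = 52+52+115+98+119+105 = 541 → 02 1d.
Zero-pad H(K) = 02 1d to 3 bytes: K' = 02 1d 00.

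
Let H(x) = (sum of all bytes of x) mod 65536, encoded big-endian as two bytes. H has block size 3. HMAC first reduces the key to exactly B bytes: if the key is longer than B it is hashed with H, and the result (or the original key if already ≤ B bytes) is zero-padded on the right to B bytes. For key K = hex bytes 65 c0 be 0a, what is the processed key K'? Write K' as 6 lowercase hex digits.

|K| = 4 > B = 3, so first hash the key.
H(K): sum = 101+192+190+10 = 493 → 01 ed.
Zero-pad H(K) = 01 ed to 3 bytes: K' = 01 ed 00.

01ed00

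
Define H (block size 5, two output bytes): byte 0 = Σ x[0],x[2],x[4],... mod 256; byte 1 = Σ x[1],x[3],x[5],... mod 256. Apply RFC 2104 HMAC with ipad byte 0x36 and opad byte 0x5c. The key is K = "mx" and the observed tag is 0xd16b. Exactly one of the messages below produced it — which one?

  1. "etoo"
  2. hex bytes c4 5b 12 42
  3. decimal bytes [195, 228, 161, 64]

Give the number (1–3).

3

Key "mx" = 6d 78 is 2 bytes ≤ B = 5; zero-pad to 5 bytes: K' = 6d 78 00 00 00.
K' ⊕ ipad = 5b 4e 36 36 36; K' ⊕ opad = 31 24 5c 5c 5c.
m1: inner = H(5b 4e 36 36 36 65 74 6f 6f) = aa 58; tag = H(31 24 5c 5c 5c aa 58) = 412a
m2: inner = H(5b 4e 36 36 36 c4 5b 12 42) = 64 5a; tag = H(31 24 5c 5c 5c 64 5a) = 43e4
m3: inner = H(5b 4e 36 36 36 c3 e4 a1 40) = eb e8; tag = H(31 24 5c 5c 5c eb e8) = d16b ← matches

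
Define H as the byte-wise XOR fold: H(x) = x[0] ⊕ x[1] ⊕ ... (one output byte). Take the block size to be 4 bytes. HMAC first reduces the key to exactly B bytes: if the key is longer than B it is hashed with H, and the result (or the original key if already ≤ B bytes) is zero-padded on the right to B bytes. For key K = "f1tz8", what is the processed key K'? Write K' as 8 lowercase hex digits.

|K| = 5 > B = 4, so first hash the key.
H(K): XOR 66⊕31⊕74⊕7a⊕38 = 61.
Zero-pad H(K) = 61 to 4 bytes: K' = 61 00 00 00.

61000000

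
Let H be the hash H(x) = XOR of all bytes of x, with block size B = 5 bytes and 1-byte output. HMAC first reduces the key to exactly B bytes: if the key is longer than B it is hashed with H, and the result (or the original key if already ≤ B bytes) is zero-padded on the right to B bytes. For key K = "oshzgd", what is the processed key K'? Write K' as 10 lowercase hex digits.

0d00000000

|K| = 6 > B = 5, so first hash the key.
H(K): XOR 6f⊕73⊕68⊕7a⊕67⊕64 = 0d.
Zero-pad H(K) = 0d to 5 bytes: K' = 0d 00 00 00 00.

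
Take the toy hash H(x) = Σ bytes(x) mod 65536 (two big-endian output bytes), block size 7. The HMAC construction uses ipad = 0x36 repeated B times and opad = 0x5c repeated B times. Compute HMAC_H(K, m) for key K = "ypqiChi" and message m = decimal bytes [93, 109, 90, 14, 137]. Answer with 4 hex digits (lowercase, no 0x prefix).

Key "ypqiChi" = 79 70 71 69 43 68 69 is exactly B = 7 bytes: K' = 79 70 71 69 43 68 69.
K' ⊕ ipad = 4f 46 47 5f 75 5e 5f.  K' ⊕ opad = 25 2c 2d 35 1f 34 35.
Inner input = (K'⊕ipad) ∥ m = 4f 46 47 5f 75 5e 5f ∥ 5d 6d 5a 0e 89.
Inner hash: sum = 79+70+71+95+117+94+95+93+109+90+14+137 = 1064 → 04 28.
Outer input = (K'⊕opad) ∥ inner = 25 2c 2d 35 1f 34 35 ∥ 04 28.
Outer hash (tag): sum = 37+44+45+53+31+52+53+4+40 = 359 → 01 67.

0167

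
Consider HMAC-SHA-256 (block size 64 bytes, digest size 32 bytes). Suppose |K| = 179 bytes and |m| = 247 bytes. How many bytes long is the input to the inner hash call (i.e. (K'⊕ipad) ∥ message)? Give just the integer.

311

Key is 179 > 64 bytes, so it is hashed to 32 bytes then zero-padded to 64: |K'| = 64.
Inner input = (K'⊕ipad) ∥ m → 64 + 247 = 311 bytes.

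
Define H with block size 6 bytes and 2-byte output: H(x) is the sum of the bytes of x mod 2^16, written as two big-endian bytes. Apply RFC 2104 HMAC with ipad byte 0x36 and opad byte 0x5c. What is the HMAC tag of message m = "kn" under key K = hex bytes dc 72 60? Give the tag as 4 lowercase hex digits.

Key hex bytes dc 72 60 is 3 bytes ≤ B = 6; zero-pad to 6 bytes: K' = dc 72 60 00 00 00.
K' ⊕ ipad = ea 44 56 36 36 36.  K' ⊕ opad = 80 2e 3c 5c 5c 5c.
Inner input = (K'⊕ipad) ∥ m = ea 44 56 36 36 36 ∥ 6b 6e.
Inner hash: sum = 234+68+86+54+54+54+107+110 = 767 → 02 ff.
Outer input = (K'⊕opad) ∥ inner = 80 2e 3c 5c 5c 5c ∥ 02 ff.
Outer hash (tag): sum = 128+46+60+92+92+92+2+255 = 767 → 02 ff.

02ff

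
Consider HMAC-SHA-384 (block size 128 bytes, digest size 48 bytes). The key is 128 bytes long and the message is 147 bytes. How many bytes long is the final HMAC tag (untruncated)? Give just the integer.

The tag is one SHA-384 digest: 48 bytes.

48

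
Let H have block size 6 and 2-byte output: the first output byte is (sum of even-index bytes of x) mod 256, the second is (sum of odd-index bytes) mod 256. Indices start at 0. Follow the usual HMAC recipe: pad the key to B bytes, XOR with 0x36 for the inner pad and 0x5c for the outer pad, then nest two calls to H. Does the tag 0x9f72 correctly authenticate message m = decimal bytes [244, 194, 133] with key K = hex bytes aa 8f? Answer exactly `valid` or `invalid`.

invalid

Key hex bytes aa 8f is 2 bytes ≤ B = 6; zero-pad to 6 bytes: K' = aa 8f 00 00 00 00.
K' ⊕ ipad = 9c b9 36 36 36 36; K' ⊕ opad = f6 d3 5c 5c 5c 5c.
Inner hash: even-index sum = 641 mod 256 = 129; odd-index sum = 487 mod 256 = 231 → 81 e7.
Outer hash (recomputed tag): even-index sum = 559 mod 256 = 47; odd-index sum = 626 mod 256 = 114 → 2f 72.
Recomputed tag = 2f72; claimed = 9f72 → mismatch.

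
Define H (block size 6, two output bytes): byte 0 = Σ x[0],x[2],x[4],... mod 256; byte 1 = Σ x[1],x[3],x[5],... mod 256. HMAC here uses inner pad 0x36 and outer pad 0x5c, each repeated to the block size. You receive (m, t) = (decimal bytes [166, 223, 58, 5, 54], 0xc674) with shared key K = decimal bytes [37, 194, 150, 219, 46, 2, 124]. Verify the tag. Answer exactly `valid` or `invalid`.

valid

Key decimal bytes [37, 194, 150, 219, 46, 2, 124] = 25 c2 96 db 2e 02 7c is 7 bytes > B = 6, so hash it first: H(key) = 65 9f, then zero-pad to 6 bytes: K' = 65 9f 00 00 00 00.
K' ⊕ ipad = 53 a9 36 36 36 36; K' ⊕ opad = 39 c3 5c 5c 5c 5c.
Inner hash: even-index sum = 469 mod 256 = 213; odd-index sum = 505 mod 256 = 249 → d5 f9.
Outer hash (recomputed tag): even-index sum = 454 mod 256 = 198; odd-index sum = 628 mod 256 = 116 → c6 74.
Recomputed tag = c674; claimed = c674 → match.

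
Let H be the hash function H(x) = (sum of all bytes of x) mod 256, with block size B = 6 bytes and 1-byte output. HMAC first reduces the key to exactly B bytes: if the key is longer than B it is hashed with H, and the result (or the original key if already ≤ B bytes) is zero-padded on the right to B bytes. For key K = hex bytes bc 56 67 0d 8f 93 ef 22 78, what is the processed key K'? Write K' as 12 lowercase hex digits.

|K| = 9 > B = 6, so first hash the key.
H(K): sum = 188+86+103+13+143+147+239+34+120 = 1073; mod 256 = 49 → 31.
Zero-pad H(K) = 31 to 6 bytes: K' = 31 00 00 00 00 00.

310000000000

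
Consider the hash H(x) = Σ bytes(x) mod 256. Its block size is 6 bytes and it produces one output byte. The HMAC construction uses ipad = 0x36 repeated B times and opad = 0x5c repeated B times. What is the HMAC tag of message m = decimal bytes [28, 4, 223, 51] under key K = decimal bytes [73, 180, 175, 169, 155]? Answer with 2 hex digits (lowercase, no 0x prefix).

Key decimal bytes [73, 180, 175, 169, 155] = 49 b4 af a9 9b is 5 bytes ≤ B = 6; zero-pad to 6 bytes: K' = 49 b4 af a9 9b 00.
K' ⊕ ipad = 7f 82 99 9f ad 36.  K' ⊕ opad = 15 e8 f3 f5 c7 5c.
Inner input = (K'⊕ipad) ∥ m = 7f 82 99 9f ad 36 ∥ 1c 04 df 33.
Inner hash: sum = 127+130+153+159+173+54+28+4+223+51 = 1102; mod 256 = 78 → 4e.
Outer input = (K'⊕opad) ∥ inner = 15 e8 f3 f5 c7 5c ∥ 4e.
Outer hash (tag): sum = 21+232+243+245+199+92+78 = 1110; mod 256 = 86 → 56.

56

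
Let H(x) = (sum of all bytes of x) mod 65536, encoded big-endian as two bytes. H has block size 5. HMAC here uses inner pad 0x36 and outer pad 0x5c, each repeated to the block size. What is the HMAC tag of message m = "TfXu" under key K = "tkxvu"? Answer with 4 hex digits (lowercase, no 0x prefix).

Key "tkxvu" = 74 6b 78 76 75 is exactly B = 5 bytes: K' = 74 6b 78 76 75.
K' ⊕ ipad = 42 5d 4e 40 43.  K' ⊕ opad = 28 37 24 2a 29.
Inner input = (K'⊕ipad) ∥ m = 42 5d 4e 40 43 ∥ 54 66 58 75.
Inner hash: sum = 66+93+78+64+67+84+102+88+117 = 759 → 02 f7.
Outer input = (K'⊕opad) ∥ inner = 28 37 24 2a 29 ∥ 02 f7.
Outer hash (tag): sum = 40+55+36+42+41+2+247 = 463 → 01 cf.

01cf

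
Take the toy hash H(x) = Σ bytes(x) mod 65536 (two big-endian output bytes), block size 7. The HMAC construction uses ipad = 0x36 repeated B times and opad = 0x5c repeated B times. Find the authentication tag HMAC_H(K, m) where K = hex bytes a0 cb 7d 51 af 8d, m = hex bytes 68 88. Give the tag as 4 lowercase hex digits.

Key hex bytes a0 cb 7d 51 af 8d is 6 bytes ≤ B = 7; zero-pad to 7 bytes: K' = a0 cb 7d 51 af 8d 00.
K' ⊕ ipad = 96 fd 4b 67 99 bb 36.  K' ⊕ opad = fc 97 21 0d f3 d1 5c.
Inner input = (K'⊕ipad) ∥ m = 96 fd 4b 67 99 bb 36 ∥ 68 88.
Inner hash: sum = 150+253+75+103+153+187+54+104+136 = 1215 → 04 bf.
Outer input = (K'⊕opad) ∥ inner = fc 97 21 0d f3 d1 5c ∥ 04 bf.
Outer hash (tag): sum = 252+151+33+13+243+209+92+4+191 = 1188 → 04 a4.

04a4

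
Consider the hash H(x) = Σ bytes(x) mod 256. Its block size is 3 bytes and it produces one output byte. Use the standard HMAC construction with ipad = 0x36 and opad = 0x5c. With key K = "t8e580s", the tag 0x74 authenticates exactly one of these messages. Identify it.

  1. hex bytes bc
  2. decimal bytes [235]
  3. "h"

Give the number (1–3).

1

Key "t8e580s" = 74 38 65 35 38 30 73 is 7 bytes > B = 3, so hash it first: H(key) = 21, then zero-pad to 3 bytes: K' = 21 00 00.
K' ⊕ ipad = 17 36 36; K' ⊕ opad = 7d 5c 5c.
m1: inner = H(17 36 36 bc) = 3f; tag = H(7d 5c 5c 3f) = 74 ← matches
m2: inner = H(17 36 36 eb) = 6e; tag = H(7d 5c 5c 6e) = a3
m3: inner = H(17 36 36 68) = eb; tag = H(7d 5c 5c eb) = 20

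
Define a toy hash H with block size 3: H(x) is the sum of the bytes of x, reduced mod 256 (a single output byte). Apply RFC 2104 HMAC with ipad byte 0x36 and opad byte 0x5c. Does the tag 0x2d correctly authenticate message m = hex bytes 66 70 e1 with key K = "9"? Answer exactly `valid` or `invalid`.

Key "9" = 39 is 1 byte ≤ B = 3; zero-pad to 3 bytes: K' = 39 00 00.
K' ⊕ ipad = 0f 36 36; K' ⊕ opad = 65 5c 5c.
Inner hash: sum = 15+54+54+102+112+225 = 562; mod 256 = 50 → 32.
Outer hash (recomputed tag): sum = 101+92+92+50 = 335; mod 256 = 79 → 4f.
Recomputed tag = 4f; claimed = 2d → mismatch.

invalid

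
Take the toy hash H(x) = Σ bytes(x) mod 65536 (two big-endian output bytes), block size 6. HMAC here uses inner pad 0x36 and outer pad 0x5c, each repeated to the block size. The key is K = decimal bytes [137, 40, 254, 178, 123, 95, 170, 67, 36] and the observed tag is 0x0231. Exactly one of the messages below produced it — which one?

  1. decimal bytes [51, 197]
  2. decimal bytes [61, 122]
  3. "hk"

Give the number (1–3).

3

Key decimal bytes [137, 40, 254, 178, 123, 95, 170, 67, 36] = 89 28 fe b2 7b 5f aa 43 24 is 9 bytes > B = 6, so hash it first: H(key) = 04 4c, then zero-pad to 6 bytes: K' = 04 4c 00 00 00 00.
K' ⊕ ipad = 32 7a 36 36 36 36; K' ⊕ opad = 58 10 5c 5c 5c 5c.
m1: inner = H(32 7a 36 36 36 36 33 c5) = 02 7c; tag = H(58 10 5c 5c 5c 5c 02 7c) = 0256
m2: inner = H(32 7a 36 36 36 36 3d 7a) = 02 3b; tag = H(58 10 5c 5c 5c 5c 02 3b) = 0215
m3: inner = H(32 7a 36 36 36 36 68 6b) = 02 57; tag = H(58 10 5c 5c 5c 5c 02 57) = 0231 ← matches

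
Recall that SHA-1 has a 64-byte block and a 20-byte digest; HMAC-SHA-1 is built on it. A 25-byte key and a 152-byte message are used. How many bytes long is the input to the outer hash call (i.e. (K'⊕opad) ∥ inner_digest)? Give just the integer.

84

Key is 25 ≤ 64 bytes, zero-padded: |K'| = 64.
Outer input = (K'⊕opad) ∥ H(inner) → 64 + 20 = 84 bytes.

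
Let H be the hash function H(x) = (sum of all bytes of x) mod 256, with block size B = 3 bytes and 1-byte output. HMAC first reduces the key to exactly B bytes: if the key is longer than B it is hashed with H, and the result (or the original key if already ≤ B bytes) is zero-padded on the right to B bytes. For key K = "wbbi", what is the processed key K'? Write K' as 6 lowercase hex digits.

a40000

|K| = 4 > B = 3, so first hash the key.
H(K): sum = 119+98+98+105 = 420; mod 256 = 164 → a4.
Zero-pad H(K) = a4 to 3 bytes: K' = a4 00 00.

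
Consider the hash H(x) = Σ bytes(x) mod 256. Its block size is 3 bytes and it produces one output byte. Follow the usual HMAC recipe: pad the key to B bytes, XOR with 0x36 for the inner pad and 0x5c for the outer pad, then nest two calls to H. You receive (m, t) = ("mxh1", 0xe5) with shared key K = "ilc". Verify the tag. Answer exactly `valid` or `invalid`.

invalid

Key "ilc" = 69 6c 63 is exactly B = 3 bytes: K' = 69 6c 63.
K' ⊕ ipad = 5f 5a 55; K' ⊕ opad = 35 30 3f.
Inner hash: sum = 95+90+85+109+120+104+49 = 652; mod 256 = 140 → 8c.
Outer hash (recomputed tag): sum = 53+48+63+140 = 304; mod 256 = 48 → 30.
Recomputed tag = 30; claimed = e5 → mismatch.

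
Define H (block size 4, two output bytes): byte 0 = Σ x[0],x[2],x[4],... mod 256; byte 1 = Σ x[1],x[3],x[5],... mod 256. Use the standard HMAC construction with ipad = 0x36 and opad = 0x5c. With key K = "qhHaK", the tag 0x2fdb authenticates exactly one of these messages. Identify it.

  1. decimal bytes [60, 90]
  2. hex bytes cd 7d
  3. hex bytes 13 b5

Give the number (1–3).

3

Key "qhHaK" = 71 68 48 61 4b is 5 bytes > B = 4, so hash it first: H(key) = 04 c9, then zero-pad to 4 bytes: K' = 04 c9 00 00.
K' ⊕ ipad = 32 ff 36 36; K' ⊕ opad = 58 95 5c 5c.
m1: inner = H(32 ff 36 36 3c 5a) = a4 8f; tag = H(58 95 5c 5c a4 8f) = 5880
m2: inner = H(32 ff 36 36 cd 7d) = 35 b2; tag = H(58 95 5c 5c 35 b2) = e9a3
m3: inner = H(32 ff 36 36 13 b5) = 7b ea; tag = H(58 95 5c 5c 7b ea) = 2fdb ← matches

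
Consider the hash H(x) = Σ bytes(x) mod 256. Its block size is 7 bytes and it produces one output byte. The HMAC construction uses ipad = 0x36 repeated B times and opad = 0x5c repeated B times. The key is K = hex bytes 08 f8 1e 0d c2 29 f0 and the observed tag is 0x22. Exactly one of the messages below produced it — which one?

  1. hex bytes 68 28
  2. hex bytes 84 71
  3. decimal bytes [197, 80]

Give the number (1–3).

Key hex bytes 08 f8 1e 0d c2 29 f0 is exactly B = 7 bytes: K' = 08 f8 1e 0d c2 29 f0.
K' ⊕ ipad = 3e ce 28 3b f4 1f c6; K' ⊕ opad = 54 a4 42 51 9e 75 ac.
m1: inner = H(3e ce 28 3b f4 1f c6 68 28) = d8; tag = H(54 a4 42 51 9e 75 ac d8) = 22 ← matches
m2: inner = H(3e ce 28 3b f4 1f c6 84 71) = 3d; tag = H(54 a4 42 51 9e 75 ac 3d) = 87
m3: inner = H(3e ce 28 3b f4 1f c6 c5 50) = 5d; tag = H(54 a4 42 51 9e 75 ac 5d) = a7

1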